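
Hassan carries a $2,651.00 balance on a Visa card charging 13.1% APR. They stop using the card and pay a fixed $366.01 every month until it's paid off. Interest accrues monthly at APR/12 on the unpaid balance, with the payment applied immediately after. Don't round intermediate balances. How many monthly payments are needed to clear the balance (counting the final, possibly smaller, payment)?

8 payments

Monthly rate r = 13.1%/12 = 1.09167% = 0.0109167.
Recurrence: B ← B·(1+r) − $366.01.
Month 1: interest $28.94; balance after payment $2,313.93.
Month 2: interest $25.26; balance after payment $1,973.18.
Closed form: n = −ln(1 − rB₀/P)/ln(1+r) = −ln(0.92093)/ln(1.01092) ≈ 7.586, so the balance reaches zero during payment 8.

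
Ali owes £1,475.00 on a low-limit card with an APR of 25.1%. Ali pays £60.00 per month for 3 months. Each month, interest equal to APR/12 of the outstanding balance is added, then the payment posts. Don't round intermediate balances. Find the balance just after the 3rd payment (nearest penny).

£1,385.71

Monthly rate r = 25.1%/12 = 2.09167% = 0.0209167.
Each month: B ← B·(1+r) − £60.00.
Month 1: interest £30.85; balance after payment £1,445.85.
Month 2: interest £30.24; balance after payment £1,416.09.
Month 3: interest £29.62; balance after payment £1,385.71.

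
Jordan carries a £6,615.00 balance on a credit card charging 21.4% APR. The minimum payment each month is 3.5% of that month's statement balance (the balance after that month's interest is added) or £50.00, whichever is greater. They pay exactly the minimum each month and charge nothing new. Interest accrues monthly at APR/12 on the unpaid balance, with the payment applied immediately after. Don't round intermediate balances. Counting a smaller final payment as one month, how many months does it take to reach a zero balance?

126 months

Monthly rate r = 21.4%/12 = 1.78333% = 0.0178333.
While 3.5% of the post-interest balance exceeds £50.00, each month B ← (B·(1+r))·(1 − 0.035), i.e. B shrinks by the factor (1+r)·0.965 = 0.98221.
This holds for months 1–87. Entering month 88 the balance is £1,387.64; 3.5% of the post-interest balance is now below £50.00, so the flat £50.00 minimum applies from here.
From month 88 a fixed £50.00 at rate r clears £1,387.64 in 39 more payments. Total: 87 + 39 = 126 months.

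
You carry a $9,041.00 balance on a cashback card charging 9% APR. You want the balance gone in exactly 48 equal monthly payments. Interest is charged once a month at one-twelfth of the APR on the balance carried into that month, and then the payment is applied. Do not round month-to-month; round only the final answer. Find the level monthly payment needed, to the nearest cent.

$224.99

Monthly rate r = 9%/12 = 0.75% = 0.0075.
Level-payment amortization: P = B₀·r / (1 − (1+r)^(−n)) = 9041.00·0.0075 / (1 − 1.0075^(−48)).
Denominator 1 − (1+r)^(−48) = 0.301385864.
P = 67.8075 / 0.301385864 ≈ 224.99.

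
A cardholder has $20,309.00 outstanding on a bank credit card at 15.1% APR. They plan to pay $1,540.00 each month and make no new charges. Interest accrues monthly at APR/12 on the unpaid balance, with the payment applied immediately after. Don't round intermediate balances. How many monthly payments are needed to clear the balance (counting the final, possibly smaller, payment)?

15 months

Monthly rate r = 15.1%/12 = 1.25833% = 0.0125833.
Recurrence: B ← B·(1+r) − $1,540.00.
Month 1: interest $255.55; balance after payment $19,024.55.
Month 2: interest $239.39; balance after payment $17,723.95.
Closed form: n = −ln(1 − rB₀/P)/ln(1+r) = −ln(0.83406)/ln(1.01258) ≈ 14.511, so the balance reaches zero during payment 15.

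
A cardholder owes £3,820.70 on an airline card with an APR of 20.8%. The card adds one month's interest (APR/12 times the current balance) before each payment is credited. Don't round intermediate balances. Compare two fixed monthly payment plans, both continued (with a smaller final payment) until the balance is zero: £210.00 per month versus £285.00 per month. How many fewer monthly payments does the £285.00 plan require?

7 fewer payments

Monthly rate r = 20.8%/12 = 1.73333% = 0.0173333.
At £210.00/mo: n = ⌈−ln(1 − rB₀/P)/ln(1+r)⌉ = 23 payments (last £9.80); total interest = total paid − £3,820.70 = £809.10.
At £285.00/mo: 16 payments (last £111.29); total interest £565.59.
Payments saved = 23 − 16 = 7.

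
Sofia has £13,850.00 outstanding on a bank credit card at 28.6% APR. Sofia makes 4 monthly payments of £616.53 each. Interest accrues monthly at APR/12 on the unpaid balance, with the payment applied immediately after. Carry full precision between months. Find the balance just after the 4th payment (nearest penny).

Monthly rate r = 28.6%/12 = 2.38333% = 0.0238333.
Each month: B ← B·(1+r) − £616.53.
Month 1: interest £330.09; balance after payment £13,563.56.
Month 2: interest £323.26; balance after payment £13,270.30.
Month 3: interest £316.28; balance after payment £12,970.04.
Month 4: interest £309.12; balance after payment £12,662.63.

£12,662.63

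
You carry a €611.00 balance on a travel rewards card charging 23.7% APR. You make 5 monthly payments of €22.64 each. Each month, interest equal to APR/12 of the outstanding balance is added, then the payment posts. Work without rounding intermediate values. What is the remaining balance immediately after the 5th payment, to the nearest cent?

Monthly rate r = 23.7%/12 = 1.975% = 0.01975.
Each month: B ← B·(1+r) − €22.64.
Month 1: interest €12.07; balance after payment €600.43.
Month 2: interest €11.86; balance after payment €589.65.
Month 3: interest €11.65; balance after payment €578.65.
Month 4: interest €11.43; balance after payment €567.44.
Month 5: interest €11.21; balance after payment €556.01.

€556.01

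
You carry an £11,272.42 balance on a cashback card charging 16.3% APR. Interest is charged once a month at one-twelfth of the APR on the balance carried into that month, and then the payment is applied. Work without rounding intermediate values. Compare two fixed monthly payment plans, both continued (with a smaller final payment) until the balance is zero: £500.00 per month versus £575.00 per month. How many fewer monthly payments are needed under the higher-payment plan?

5 fewer payments

Monthly rate r = 16.3%/12 = 1.35833% = 0.0135833.
At £500.00/mo: n = ⌈−ln(1 − rB₀/P)/ln(1+r)⌉ = 28 payments (last £49.93); total interest = total paid − £11,272.42 = £2,277.51.
At £575.00/mo: 23 payments (last £546.55); total interest £1,924.13.
Payments saved = 28 − 23 = 5.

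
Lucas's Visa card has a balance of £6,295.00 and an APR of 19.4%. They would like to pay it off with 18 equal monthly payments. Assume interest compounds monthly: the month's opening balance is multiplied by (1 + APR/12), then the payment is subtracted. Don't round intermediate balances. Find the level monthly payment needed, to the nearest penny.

£405.87

Monthly rate r = 19.4%/12 = 1.61667% = 0.0161667.
Level-payment amortization: P = B₀·r / (1 − (1+r)^(−n)) = 6295.00·0.0161667 / (1 − 1.01617^(−18)).
Denominator 1 − (1+r)^(−18) = 0.250742677.
P = 101.769 / 0.250742677 ≈ 405.87.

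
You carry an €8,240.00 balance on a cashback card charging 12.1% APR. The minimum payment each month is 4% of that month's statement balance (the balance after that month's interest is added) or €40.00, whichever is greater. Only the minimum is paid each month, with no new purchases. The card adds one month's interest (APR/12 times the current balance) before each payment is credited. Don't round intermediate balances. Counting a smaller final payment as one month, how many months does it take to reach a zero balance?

Monthly rate r = 12.1%/12 = 1.00833% = 0.0100833.
While 4% of the post-interest balance exceeds €40.00, each month B ← (B·(1+r))·(1 − 0.04), i.e. B shrinks by the factor (1+r)·0.96 = 0.96968.
This holds for months 1–69. Entering month 70 the balance is €984.67; 4% of the post-interest balance is now below €40.00, so the flat €40.00 minimum applies from here.
From month 70 a fixed €40.00 at rate r clears €984.67 in 29 more payments. Total: 69 + 29 = 98 months.

98 months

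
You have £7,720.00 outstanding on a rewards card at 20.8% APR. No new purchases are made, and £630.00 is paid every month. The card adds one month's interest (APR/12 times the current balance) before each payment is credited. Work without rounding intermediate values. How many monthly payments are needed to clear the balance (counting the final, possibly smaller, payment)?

14 payments

Monthly rate r = 20.8%/12 = 1.73333% = 0.0173333.
Recurrence: B ← B·(1+r) − £630.00.
Month 1: interest £133.81; balance after payment £7,223.81.
Month 2: interest £125.21; balance after payment £6,719.03.
Closed form: n = −ln(1 − rB₀/P)/ln(1+r) = −ln(0.7876)/ln(1.01733) ≈ 13.894, so the balance reaches zero during payment 14.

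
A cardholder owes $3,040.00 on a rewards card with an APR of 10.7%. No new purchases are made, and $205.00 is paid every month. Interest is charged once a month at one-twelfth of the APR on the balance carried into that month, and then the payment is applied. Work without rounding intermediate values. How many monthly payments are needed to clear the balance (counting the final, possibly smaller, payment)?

16 months

Monthly rate r = 10.7%/12 = 0.891667% = 0.00891667.
Recurrence: B ← B·(1+r) − $205.00.
Month 1: interest $27.11; balance after payment $2,862.11.
Month 2: interest $25.52; balance after payment $2,682.63.
Closed form: n = −ln(1 − rB₀/P)/ln(1+r) = −ln(0.86777)/ln(1.00892) ≈ 15.977, so the balance reaches zero during payment 16.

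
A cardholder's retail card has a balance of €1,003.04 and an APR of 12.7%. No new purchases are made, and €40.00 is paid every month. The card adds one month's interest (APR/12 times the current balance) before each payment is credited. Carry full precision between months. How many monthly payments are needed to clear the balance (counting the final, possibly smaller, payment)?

30 months

Monthly rate r = 12.7%/12 = 1.05833% = 0.0105833.
Recurrence: B ← B·(1+r) − €40.00.
Month 1: interest €10.62; balance after payment €973.66.
Month 2: interest €10.30; balance after payment €943.96.
Closed form: n = −ln(1 − rB₀/P)/ln(1+r) = −ln(0.73461)/ln(1.01058) ≈ 29.295, so the balance reaches zero during payment 30.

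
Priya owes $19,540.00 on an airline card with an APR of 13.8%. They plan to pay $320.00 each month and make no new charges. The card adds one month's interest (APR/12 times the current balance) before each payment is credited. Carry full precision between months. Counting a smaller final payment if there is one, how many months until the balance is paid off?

Monthly rate r = 13.8%/12 = 1.15% = 0.0115.
Recurrence: B ← B·(1+r) − $320.00.
Month 1: interest $224.71; balance after payment $19,444.71.
Month 2: interest $223.61; balance after payment $19,348.32.
Closed form: n = −ln(1 − rB₀/P)/ln(1+r) = −ln(0.29778)/ln(1.0115) ≈ 105.943, so the balance reaches zero during payment 106.

106 months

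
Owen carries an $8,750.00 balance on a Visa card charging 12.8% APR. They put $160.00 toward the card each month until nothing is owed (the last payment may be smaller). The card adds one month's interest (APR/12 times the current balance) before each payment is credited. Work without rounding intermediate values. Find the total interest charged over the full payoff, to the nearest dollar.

Monthly rate r = 12.8%/12 = 1.06667% = 0.0106667.
Payoff takes n = ⌈−ln(1 − rB₀/P)/ln(1+r)⌉ = ⌈82.512⌉ = 83 payments; the last is $82.16.
Total paid = 82·$160.00 + $82.16 = $13,202.16.
Total interest = total paid − principal = $13,202.16 − $8,750.00 = $4,452.16.

$4,452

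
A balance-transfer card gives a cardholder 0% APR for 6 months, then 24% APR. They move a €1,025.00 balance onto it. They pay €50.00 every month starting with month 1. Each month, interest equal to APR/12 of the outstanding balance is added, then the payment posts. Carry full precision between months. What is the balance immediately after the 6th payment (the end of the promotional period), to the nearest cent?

€725.00

Promo months 1–6 at r₀ = 0%/12 = 0; months 7+ at r₁ = 24%/12 = 0.02.
After month 6 (no interest yet): B = €1,025.00 − 6·€50.00 = €725.00.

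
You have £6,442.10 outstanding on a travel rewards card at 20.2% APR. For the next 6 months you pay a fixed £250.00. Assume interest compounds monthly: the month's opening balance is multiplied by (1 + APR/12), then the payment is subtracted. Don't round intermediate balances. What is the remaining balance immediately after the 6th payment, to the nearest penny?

£5,556.20

Monthly rate r = 20.2%/12 = 1.68333% = 0.0168333.
Each month: B ← B·(1+r) − £250.00.
Month 1: interest £108.44; balance after payment £6,300.54.
Month 2: interest £106.06; balance after payment £6,156.60.
Month 3: interest £103.64; balance after payment £6,010.24.
Month 4: interest £101.17; balance after payment £5,861.41.
Month 5: interest £98.67; balance after payment £5,710.08.
Month 6: interest £96.12; balance after payment £5,556.20.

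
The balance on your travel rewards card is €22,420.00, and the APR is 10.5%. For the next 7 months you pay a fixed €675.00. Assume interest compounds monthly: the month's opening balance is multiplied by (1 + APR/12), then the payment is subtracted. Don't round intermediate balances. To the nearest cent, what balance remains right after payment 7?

€18,978.95

Monthly rate r = 10.5%/12 = 0.875% = 0.00875.
Each month: B ← B·(1+r) − €675.00.
Month 1: interest €196.18; balance after payment €21,941.17.
Month 2: interest €191.99; balance after payment €21,458.16.
Month 3: interest €187.76; balance after payment €20,970.92.
Month 4: interest €183.50; balance after payment €20,479.41.
Month 5: interest €179.19; balance after payment €19,983.61.
Month 6: interest €174.86; balance after payment €19,483.47.
Month 7: interest €170.48; balance after payment €18,978.95.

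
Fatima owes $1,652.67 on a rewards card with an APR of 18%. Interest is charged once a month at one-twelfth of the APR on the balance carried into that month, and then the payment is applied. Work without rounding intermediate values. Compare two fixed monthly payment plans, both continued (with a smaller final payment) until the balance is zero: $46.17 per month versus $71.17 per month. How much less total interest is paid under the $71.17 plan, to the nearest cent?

$340.50

Monthly rate r = 18%/12 = 1.5% = 0.015.
At $46.17/mo: n = ⌈−ln(1 − rB₀/P)/ln(1+r)⌉ = 52 payments (last $32.81); total interest = total paid − $1,652.67 = $734.81.
At $71.17/mo: 29 payments (last $54.22); total interest $394.31.
Interest saved = $734.81 − $394.31 = $340.50.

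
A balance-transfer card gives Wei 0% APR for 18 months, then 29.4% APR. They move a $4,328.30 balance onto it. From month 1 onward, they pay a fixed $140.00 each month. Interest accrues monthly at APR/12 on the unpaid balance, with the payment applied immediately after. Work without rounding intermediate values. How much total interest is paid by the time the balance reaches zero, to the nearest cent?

$392.62

Promo months 1–18 at r₀ = 0%/12 = 0; months 19+ at r₁ = 29.4%/12 = 0.0245.
After month 18 (no interest yet): B = $4,328.30 − 18·$140.00 = $1,808.30.
Then at r₁ with $140.00/mo: n₂ = −ln(1 − r₁·B/P)/ln(1+r₁) ≈ 15.72 → 16 more payments.
Total paid = 33·$140.00 + $100.92 = $4,720.92; interest = $4,720.92 − $4,328.30 = $392.62.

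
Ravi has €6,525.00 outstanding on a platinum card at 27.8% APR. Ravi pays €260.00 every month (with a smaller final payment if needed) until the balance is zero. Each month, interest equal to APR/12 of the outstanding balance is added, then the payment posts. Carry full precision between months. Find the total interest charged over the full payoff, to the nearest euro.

Monthly rate r = 27.8%/12 = 2.31667% = 0.0231667.
Payoff takes n = ⌈−ln(1 − rB₀/P)/ln(1+r)⌉ = ⌈38.023⌉ = 39 payments; the last is €6.14.
Total paid = 38·€260.00 + €6.14 = €9,886.14.
Total interest = total paid − principal = €9,886.14 − €6,525.00 = €3,361.14.

€3,361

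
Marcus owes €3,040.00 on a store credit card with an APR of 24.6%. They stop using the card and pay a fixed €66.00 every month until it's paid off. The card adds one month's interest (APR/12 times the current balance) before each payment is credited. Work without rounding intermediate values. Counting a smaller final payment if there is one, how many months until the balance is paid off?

Monthly rate r = 24.6%/12 = 2.05% = 0.0205.
Recurrence: B ← B·(1+r) − €66.00.
Month 1: interest €62.32; balance after payment €3,036.32.
Month 2: interest €62.24; balance after payment €3,032.56.
Closed form: n = −ln(1 − rB₀/P)/ln(1+r) = −ln(0.055758)/ln(1.0205) ≈ 142.255, so the balance reaches zero during payment 143.

143 months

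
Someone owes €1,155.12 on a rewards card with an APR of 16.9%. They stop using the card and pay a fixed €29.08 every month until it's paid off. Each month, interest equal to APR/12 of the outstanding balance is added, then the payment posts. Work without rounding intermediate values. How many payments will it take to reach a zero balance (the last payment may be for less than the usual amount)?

59 payments

Monthly rate r = 16.9%/12 = 1.40833% = 0.0140833.
Recurrence: B ← B·(1+r) − €29.08.
Month 1: interest €16.27; balance after payment €1,142.31.
Month 2: interest €16.09; balance after payment €1,129.32.
Closed form: n = −ln(1 − rB₀/P)/ln(1+r) = −ln(0.44058)/ln(1.01408) ≈ 58.610, so the balance reaches zero during payment 59.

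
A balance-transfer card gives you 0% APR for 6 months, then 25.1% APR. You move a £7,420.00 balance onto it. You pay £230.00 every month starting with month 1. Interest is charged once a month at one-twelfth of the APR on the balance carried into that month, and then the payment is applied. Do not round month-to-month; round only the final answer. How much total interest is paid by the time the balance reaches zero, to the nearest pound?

£2,815

Promo months 1–6 at r₀ = 0%/12 = 0; months 7+ at r₁ = 25.1%/12 = 0.0209167.
After month 6 (no interest yet): B = £7,420.00 − 6·£230.00 = £6,040.00.
Then at r₁ with £230.00/mo: n₂ = −ln(1 − r₁·B/P)/ln(1+r₁) ≈ 38.50 → 39 more payments.
Total paid = 44·£230.00 + £114.99 = £10,234.99; interest = £10,234.99 − £7,420.00 = £2,814.99.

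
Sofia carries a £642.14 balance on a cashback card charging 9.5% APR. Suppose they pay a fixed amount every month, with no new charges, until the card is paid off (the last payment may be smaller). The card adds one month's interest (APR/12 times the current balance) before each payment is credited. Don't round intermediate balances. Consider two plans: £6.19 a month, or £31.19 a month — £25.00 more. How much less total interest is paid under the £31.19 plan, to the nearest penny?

Monthly rate r = 9.5%/12 = 0.791667% = 0.00791667.
At £6.19/mo: n = ⌈−ln(1 − rB₀/P)/ln(1+r)⌉ = 219 payments (last £2.20); total interest = total paid − £642.14 = £709.48.
At £31.19/mo: 23 payments (last £17.58); total interest £61.62.
Interest saved = £709.48 − £61.62 = £647.86.

£647.86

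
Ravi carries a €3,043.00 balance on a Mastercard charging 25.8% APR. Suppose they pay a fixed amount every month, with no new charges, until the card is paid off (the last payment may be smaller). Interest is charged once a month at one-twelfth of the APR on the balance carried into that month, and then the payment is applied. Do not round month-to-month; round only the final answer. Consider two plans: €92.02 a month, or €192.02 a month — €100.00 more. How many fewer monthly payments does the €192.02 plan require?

39 fewer payments

Monthly rate r = 25.8%/12 = 2.15% = 0.0215.
At €92.02/mo: n = ⌈−ln(1 − rB₀/P)/ln(1+r)⌉ = 59 payments (last €32.58); total interest = total paid − €3,043.00 = €2,326.74.
At €192.02/mo: 20 payments (last €112.72); total interest €718.10.
Payments saved = 59 − 20 = 39.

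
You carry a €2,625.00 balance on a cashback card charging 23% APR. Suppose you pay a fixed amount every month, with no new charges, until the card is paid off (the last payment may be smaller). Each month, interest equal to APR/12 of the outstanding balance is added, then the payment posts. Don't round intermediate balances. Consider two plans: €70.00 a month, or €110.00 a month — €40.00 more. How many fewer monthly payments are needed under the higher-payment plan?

Monthly rate r = 23%/12 = 1.91667% = 0.0191667.
At €70.00/mo: n = ⌈−ln(1 − rB₀/P)/ln(1+r)⌉ = 67 payments (last €57.18); total interest = total paid − €2,625.00 = €2,052.18.
At €110.00/mo: 33 payments (last €22.35); total interest €917.35.
Payments saved = 67 − 33 = 34.

34 fewer payments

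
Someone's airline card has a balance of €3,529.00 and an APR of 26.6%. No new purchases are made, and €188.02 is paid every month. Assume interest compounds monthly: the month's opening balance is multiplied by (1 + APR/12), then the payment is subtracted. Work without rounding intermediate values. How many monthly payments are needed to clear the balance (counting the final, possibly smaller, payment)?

Monthly rate r = 26.6%/12 = 2.21667% = 0.0221667.
Recurrence: B ← B·(1+r) − €188.02.
Month 1: interest €78.23; balance after payment €3,419.21.
Month 2: interest €75.79; balance after payment €3,306.98.
Closed form: n = −ln(1 − rB₀/P)/ln(1+r) = −ln(0.58395)/ln(1.02217) ≈ 24.536, so the balance reaches zero during payment 25.

25 payments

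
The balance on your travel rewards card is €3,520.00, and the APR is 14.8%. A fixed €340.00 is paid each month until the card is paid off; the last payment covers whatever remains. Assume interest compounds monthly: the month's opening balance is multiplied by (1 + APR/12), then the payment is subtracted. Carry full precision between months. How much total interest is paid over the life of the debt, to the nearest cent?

€269.33

Monthly rate r = 14.8%/12 = 1.23333% = 0.0123333.
Payoff takes n = ⌈−ln(1 − rB₀/P)/ln(1+r)⌉ = ⌈11.144⌉ = 12 payments; the last is €49.33.
Total paid = 11·€340.00 + €49.33 = €3,789.33.
Total interest = total paid − principal = €3,789.33 − €3,520.00 = €269.33.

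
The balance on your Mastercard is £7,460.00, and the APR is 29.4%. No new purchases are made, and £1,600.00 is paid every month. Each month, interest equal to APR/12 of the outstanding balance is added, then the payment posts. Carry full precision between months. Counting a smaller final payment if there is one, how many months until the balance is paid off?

Monthly rate r = 29.4%/12 = 2.45% = 0.0245.
Recurrence: B ← B·(1+r) − £1,600.00.
Month 1: interest £182.77; balance after payment £6,042.77.
Month 2: interest £148.05; balance after payment £4,590.82.
Month 3: interest £112.48; balance after payment £3,103.29.
Month 4: interest £76.03; balance after payment £1,579.32.
Month 5: interest £38.69; balance after payment £18.02.
Month 6: interest £0.44; balance after payment £0.00.

6 months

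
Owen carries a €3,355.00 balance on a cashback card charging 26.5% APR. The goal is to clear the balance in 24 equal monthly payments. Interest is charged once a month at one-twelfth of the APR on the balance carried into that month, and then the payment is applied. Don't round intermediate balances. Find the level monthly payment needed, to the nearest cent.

Monthly rate r = 26.5%/12 = 2.20833% = 0.0220833.
Level-payment amortization: P = B₀·r / (1 − (1+r)^(−n)) = 3355.00·0.0220833 / (1 − 1.02208^(−24)).
Denominator 1 − (1+r)^(−24) = 0.407990543.
P = 74.0896 / 0.407990543 ≈ 181.60.

€181.60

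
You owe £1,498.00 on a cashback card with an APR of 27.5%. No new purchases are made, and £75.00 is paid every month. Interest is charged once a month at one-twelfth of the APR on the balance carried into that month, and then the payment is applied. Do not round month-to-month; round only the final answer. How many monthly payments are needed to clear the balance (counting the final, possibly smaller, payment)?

Monthly rate r = 27.5%/12 = 2.29167% = 0.0229167.
Recurrence: B ← B·(1+r) − £75.00.
Month 1: interest £34.33; balance after payment £1,457.33.
Month 2: interest £33.40; balance after payment £1,415.73.
Closed form: n = −ln(1 − rB₀/P)/ln(1+r) = −ln(0.54228)/ln(1.02292) ≈ 27.009, so the balance reaches zero during payment 28.

28 payments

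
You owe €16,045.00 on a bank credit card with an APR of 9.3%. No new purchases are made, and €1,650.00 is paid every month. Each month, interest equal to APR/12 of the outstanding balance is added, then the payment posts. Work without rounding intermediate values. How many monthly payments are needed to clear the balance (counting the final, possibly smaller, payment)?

Monthly rate r = 9.3%/12 = 0.775% = 0.00775.
Recurrence: B ← B·(1+r) − €1,650.00.
Month 1: interest €124.35; balance after payment €14,519.35.
Month 2: interest €112.52; balance after payment €12,981.87.
Closed form: n = −ln(1 − rB₀/P)/ln(1+r) = −ln(0.92464)/ln(1.00775) ≈ 10.149, so the balance reaches zero during payment 11.

11 payments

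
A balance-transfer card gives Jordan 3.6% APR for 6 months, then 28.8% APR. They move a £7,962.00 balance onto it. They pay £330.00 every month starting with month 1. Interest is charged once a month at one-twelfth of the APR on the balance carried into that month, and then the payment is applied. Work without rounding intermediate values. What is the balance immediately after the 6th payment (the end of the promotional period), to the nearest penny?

£6,111.49

Promo months 1–6 at r₀ = 3.6%/12 = 0.003; months 7+ at r₁ = 28.8%/12 = 0.024.
After month 6: iterate B ← B·(1+r₀) − £330.00 for 6 months → £6,111.49.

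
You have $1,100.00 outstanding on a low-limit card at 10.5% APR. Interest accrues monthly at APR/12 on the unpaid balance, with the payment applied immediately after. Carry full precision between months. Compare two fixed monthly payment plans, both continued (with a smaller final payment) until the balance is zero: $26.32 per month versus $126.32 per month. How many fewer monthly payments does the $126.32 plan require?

43 fewer payments

Monthly rate r = 10.5%/12 = 0.875% = 0.00875.
At $26.32/mo: n = ⌈−ln(1 − rB₀/P)/ln(1+r)⌉ = 53 payments (last $6.66); total interest = total paid − $1,100.00 = $275.30.
At $126.32/mo: 10 payments (last $12.33); total interest $49.21.
Payments saved = 53 − 10 = 43.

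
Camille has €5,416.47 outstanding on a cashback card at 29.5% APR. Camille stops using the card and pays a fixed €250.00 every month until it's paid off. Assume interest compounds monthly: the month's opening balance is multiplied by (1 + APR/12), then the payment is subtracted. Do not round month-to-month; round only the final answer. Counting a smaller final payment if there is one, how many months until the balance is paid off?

32 payments

Monthly rate r = 29.5%/12 = 2.45833% = 0.0245833.
Recurrence: B ← B·(1+r) − €250.00.
Month 1: interest €133.15; balance after payment €5,299.62.
Month 2: interest €130.28; balance after payment €5,179.91.
Closed form: n = −ln(1 − rB₀/P)/ln(1+r) = −ln(0.46738)/ln(1.02458) ≈ 31.319, so the balance reaches zero during payment 32.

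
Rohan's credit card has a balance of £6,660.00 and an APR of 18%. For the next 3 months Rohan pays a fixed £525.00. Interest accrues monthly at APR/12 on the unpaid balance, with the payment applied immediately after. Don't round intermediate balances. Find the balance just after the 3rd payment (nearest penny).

Monthly rate r = 18%/12 = 1.5% = 0.015.
Each month: B ← B·(1+r) − £525.00.
Month 1: interest £99.90; balance after payment £6,234.90.
Month 2: interest £93.52; balance after payment £5,803.42.
Month 3: interest £87.05; balance after payment £5,365.47.

£5,365.47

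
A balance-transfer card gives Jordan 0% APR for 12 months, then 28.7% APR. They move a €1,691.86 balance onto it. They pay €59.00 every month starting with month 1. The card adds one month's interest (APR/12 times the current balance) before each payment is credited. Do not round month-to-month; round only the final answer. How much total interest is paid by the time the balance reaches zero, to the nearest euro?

€287

Promo months 1–12 at r₀ = 0%/12 = 0; months 13+ at r₁ = 28.7%/12 = 0.0239167.
After month 12 (no interest yet): B = €1,691.86 − 12·€59.00 = €983.86.
Then at r₁ with €59.00/mo: n₂ = −ln(1 − r₁·B/P)/ln(1+r₁) ≈ 21.53 → 22 more payments.
Total paid = 33·€59.00 + €31.45 = €1,978.45; interest = €1,978.45 − €1,691.86 = €286.59.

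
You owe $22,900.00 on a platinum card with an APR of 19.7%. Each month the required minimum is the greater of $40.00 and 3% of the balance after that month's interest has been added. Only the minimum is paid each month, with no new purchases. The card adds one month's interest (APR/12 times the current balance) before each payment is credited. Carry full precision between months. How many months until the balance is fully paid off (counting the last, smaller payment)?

250 months

Monthly rate r = 19.7%/12 = 1.64167% = 0.0164167.
While 3% of the post-interest balance exceeds $40.00, each month B ← (B·(1+r))·(1 − 0.03), i.e. B shrinks by the factor (1+r)·0.97 = 0.98592.
This holds for months 1–202. Entering month 203 the balance is $1,306.85; 3% of the post-interest balance is now below $40.00, so the flat $40.00 minimum applies from here.
From month 203 a fixed $40.00 at rate r clears $1,306.85 in 48 more payments. Total: 202 + 48 = 250 months.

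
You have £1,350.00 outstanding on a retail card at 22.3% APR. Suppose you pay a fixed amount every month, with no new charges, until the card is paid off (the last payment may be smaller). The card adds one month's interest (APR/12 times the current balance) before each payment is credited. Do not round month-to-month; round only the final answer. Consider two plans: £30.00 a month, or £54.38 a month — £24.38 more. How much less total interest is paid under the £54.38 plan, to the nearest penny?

Monthly rate r = 22.3%/12 = 1.85833% = 0.0185833.
At £30.00/mo: n = ⌈−ln(1 − rB₀/P)/ln(1+r)⌉ = 99 payments (last £8.14); total interest = total paid − £1,350.00 = £1,598.14.
At £54.38/mo: 34 payments (last £32.74); total interest £477.28.
Interest saved = £1,598.14 − £477.28 = £1,120.86.

£1,120.86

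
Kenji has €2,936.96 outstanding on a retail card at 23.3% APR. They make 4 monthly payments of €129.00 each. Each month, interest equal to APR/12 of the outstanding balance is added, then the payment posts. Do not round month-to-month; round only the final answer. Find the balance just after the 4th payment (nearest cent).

Monthly rate r = 23.3%/12 = 1.94167% = 0.0194167.
Each month: B ← B·(1+r) − €129.00.
Month 1: interest €57.03; balance after payment €2,864.99.
Month 2: interest €55.63; balance after payment €2,791.61.
Month 3: interest €54.20; balance after payment €2,716.82.
Month 4: interest €52.75; balance after payment €2,640.57.

€2,640.57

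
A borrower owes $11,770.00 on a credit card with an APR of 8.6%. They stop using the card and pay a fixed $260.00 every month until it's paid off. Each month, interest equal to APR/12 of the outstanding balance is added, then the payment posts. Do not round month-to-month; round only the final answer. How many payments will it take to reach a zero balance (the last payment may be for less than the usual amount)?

55 payments

Monthly rate r = 8.6%/12 = 0.716667% = 0.00716667.
Recurrence: B ← B·(1+r) − $260.00.
Month 1: interest $84.35; balance after payment $11,594.35.
Month 2: interest $83.09; balance after payment $11,417.44.
Closed form: n = −ln(1 − rB₀/P)/ln(1+r) = −ln(0.67557)/ln(1.00717) ≈ 54.921, so the balance reaches zero during payment 55.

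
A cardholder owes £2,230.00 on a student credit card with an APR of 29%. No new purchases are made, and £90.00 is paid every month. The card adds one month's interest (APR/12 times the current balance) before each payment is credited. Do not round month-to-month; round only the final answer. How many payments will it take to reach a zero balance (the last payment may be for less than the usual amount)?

39 payments

Monthly rate r = 29%/12 = 2.41667% = 0.0241667.
Recurrence: B ← B·(1+r) − £90.00.
Month 1: interest £53.89; balance after payment £2,193.89.
Month 2: interest £53.02; balance after payment £2,156.91.
Closed form: n = −ln(1 − rB₀/P)/ln(1+r) = −ln(0.4012)/ln(1.02417) ≈ 38.246, so the balance reaches zero during payment 39.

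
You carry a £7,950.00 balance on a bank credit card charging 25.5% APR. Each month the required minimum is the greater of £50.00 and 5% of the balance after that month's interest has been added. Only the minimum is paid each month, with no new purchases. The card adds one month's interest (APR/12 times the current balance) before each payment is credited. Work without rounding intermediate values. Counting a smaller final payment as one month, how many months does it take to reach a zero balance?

95 months

Monthly rate r = 25.5%/12 = 2.125% = 0.02125.
While 5% of the post-interest balance exceeds £50.00, each month B ← (B·(1+r))·(1 − 0.05), i.e. B shrinks by the factor (1+r)·0.95 = 0.97019.
This holds for months 1–70. Entering month 71 the balance is £955.57; 5% of the post-interest balance is now below £50.00, so the flat £50.00 minimum applies from here.
From month 71 a fixed £50.00 at rate r clears £955.57 in 25 more payments. Total: 70 + 25 = 95 months.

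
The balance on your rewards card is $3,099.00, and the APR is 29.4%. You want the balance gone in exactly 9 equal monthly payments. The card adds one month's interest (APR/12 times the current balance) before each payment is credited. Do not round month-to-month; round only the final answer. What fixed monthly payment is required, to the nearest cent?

$387.87

Monthly rate r = 29.4%/12 = 2.45% = 0.0245.
Level-payment amortization: P = B₀·r / (1 − (1+r)^(−n)) = 3099.00·0.0245 / (1 − 1.0245^(−9)).
Denominator 1 − (1+r)^(−9) = 0.195747656.
P = 75.9255 / 0.195747656 ≈ 387.87.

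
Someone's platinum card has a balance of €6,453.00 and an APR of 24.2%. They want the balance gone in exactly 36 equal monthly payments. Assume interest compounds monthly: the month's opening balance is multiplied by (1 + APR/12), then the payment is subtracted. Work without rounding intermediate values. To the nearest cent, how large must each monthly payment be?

€253.85

Monthly rate r = 24.2%/12 = 2.01667% = 0.0201667.
Level-payment amortization: P = B₀·r / (1 − (1+r)^(−n)) = 6453.00·0.0201667 / (1 − 1.02017^(−36)).
Denominator 1 − (1+r)^(−36) = 0.512651816.
P = 130.136 / 0.512651816 ≈ 253.85.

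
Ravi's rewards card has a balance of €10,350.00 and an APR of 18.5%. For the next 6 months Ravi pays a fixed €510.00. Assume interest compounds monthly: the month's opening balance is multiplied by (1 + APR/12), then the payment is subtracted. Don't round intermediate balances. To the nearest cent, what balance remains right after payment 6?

€8,164.65

Monthly rate r = 18.5%/12 = 1.54167% = 0.0154167.
Each month: B ← B·(1+r) − €510.00.
Month 1: interest €159.56; balance after payment €9,999.56.
Month 2: interest €154.16; balance after payment €9,643.72.
Month 3: interest €148.67; balance after payment €9,282.40.
Month 4: interest €143.10; balance after payment €8,915.50.
Month 5: interest €137.45; balance after payment €8,542.95.
Month 6: interest €131.70; balance after payment €8,164.65.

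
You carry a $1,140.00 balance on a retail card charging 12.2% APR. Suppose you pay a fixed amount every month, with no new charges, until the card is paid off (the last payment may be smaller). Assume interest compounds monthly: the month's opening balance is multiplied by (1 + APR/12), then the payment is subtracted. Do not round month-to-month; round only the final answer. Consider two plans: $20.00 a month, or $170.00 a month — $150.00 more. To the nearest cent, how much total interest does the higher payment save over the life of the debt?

Monthly rate r = 12.2%/12 = 1.01667% = 0.0101667.
At $20.00/mo: n = ⌈−ln(1 − rB₀/P)/ln(1+r)⌉ = 86 payments (last $12.89); total interest = total paid − $1,140.00 = $572.89.
At $170.00/mo: 7 payments (last $166.73); total interest $46.73.
Interest saved = $572.89 − $46.73 = $526.16.

$526.16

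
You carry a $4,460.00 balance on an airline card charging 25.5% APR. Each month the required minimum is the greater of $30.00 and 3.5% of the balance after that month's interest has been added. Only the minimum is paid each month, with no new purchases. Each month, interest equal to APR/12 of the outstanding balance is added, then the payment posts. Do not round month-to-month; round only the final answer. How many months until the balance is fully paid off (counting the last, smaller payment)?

158 months

Monthly rate r = 25.5%/12 = 2.125% = 0.02125.
While 3.5% of the post-interest balance exceeds $30.00, each month B ← (B·(1+r))·(1 − 0.035), i.e. B shrinks by the factor (1+r)·0.965 = 0.98551.
This holds for months 1–115. Entering month 116 the balance is $832.08; 3.5% of the post-interest balance is now below $30.00, so the flat $30.00 minimum applies from here.
From month 116 a fixed $30.00 at rate r clears $832.08 in 43 more payments. Total: 115 + 43 = 158 months.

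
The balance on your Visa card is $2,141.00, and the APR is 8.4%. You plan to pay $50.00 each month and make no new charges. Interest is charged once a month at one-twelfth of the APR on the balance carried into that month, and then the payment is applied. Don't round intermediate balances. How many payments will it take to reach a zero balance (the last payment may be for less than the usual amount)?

Monthly rate r = 8.4%/12 = 0.7% = 0.007.
Recurrence: B ← B·(1+r) − $50.00.
Month 1: interest $14.99; balance after payment $2,105.99.
Month 2: interest $14.74; balance after payment $2,070.73.
Closed form: n = −ln(1 − rB₀/P)/ln(1+r) = −ln(0.70026)/ln(1.007) ≈ 51.078, so the balance reaches zero during payment 52.

52 payments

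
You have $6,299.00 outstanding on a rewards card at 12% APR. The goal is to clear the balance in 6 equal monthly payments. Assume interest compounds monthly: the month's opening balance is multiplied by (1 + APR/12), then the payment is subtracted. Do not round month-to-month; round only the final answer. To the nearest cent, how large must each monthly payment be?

Monthly rate r = 12%/12 = 1% = 0.01.
Level-payment amortization: P = B₀·r / (1 − (1+r)^(−n)) = 6299.00·0.01 / (1 − 1.01^(−6)).
Denominator 1 − (1+r)^(−6) = 0.0579547647.
P = 62.99 / 0.0579547647 ≈ 1086.88.

$1,086.88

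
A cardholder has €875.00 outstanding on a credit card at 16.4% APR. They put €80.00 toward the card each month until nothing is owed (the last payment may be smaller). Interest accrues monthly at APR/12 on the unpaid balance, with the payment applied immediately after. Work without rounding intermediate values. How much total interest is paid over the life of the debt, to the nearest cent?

Monthly rate r = 16.4%/12 = 1.36667% = 0.0136667.
Payoff takes n = ⌈−ln(1 − rB₀/P)/ln(1+r)⌉ = ⌈11.928⌉ = 12 payments; the last is €74.24.
Total paid = 11·€80.00 + €74.24 = €954.24.
Total interest = total paid − principal = €954.24 − €875.00 = €79.24.

€79.24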